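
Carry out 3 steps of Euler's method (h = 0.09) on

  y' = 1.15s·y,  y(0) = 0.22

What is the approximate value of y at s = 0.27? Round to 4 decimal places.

0.2262

Euler: y_{n+1} = y_n + h·f(s_n, y_n).
s=0.000000, y=0.220000: f=0.000000 → y ← 0.220000 + 0.09·0.000000 = 0.220000
s=0.090000, y=0.220000: f=0.022770 → y ← 0.220000 + 0.09·0.022770 = 0.222049
s=0.180000, y=0.222049: f=0.045964 → y ← 0.222049 + 0.09·0.045964 = 0.226186
y(0.27) ≈ 0.2262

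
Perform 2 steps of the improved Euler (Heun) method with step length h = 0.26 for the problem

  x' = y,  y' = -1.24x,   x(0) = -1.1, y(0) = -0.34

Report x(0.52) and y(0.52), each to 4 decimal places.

-1.0869, 0.3960

Heun on (x,y): k1 = f(t_n, state_n); k2 = f(t_n + h, state_n + h·k1); state_{n+1} = state_n + (h/2)·(k1 + k2).
0.000000: (-1.100000, -0.340000)
  k1 = (-0.340000, 1.364000)
  predictor → (-1.188400, 0.014640)
  k2 = (0.014640, 1.473616)
  → (-1.142297, 0.028890)
0.260000: (-1.142297, 0.028890)
  k1 = (0.028890, 1.416448)
  predictor → (-1.134785, 0.397167)
  k2 = (0.397167, 1.407134)
  → (-1.086909, 0.395956)
(x(0.52), y(0.52)) ≈ (-1.0869, 0.3960)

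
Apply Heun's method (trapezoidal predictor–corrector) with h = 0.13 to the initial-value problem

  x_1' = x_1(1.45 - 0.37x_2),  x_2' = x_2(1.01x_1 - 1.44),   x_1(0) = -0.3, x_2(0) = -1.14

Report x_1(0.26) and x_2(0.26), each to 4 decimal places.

-0.4755, -0.7133

Heun on (x_1,x_2): k1 = f(t_n, state_n); k2 = f(t_n + h, state_n + h·k1); state_{n+1} = state_n + (h/2)·(k1 + k2).
0.000000: (-0.300000, -1.140000)
  k1 = (-0.561540, 1.987020)
  predictor → (-0.373000, -0.881687)
  k2 = (-0.662532, 1.601788)
  → (-0.379565, -0.906727)
0.130000: (-0.379565, -0.906727)
  k1 = (-0.677709, 1.653291)
  predictor → (-0.467667, -0.691800)
  k2 = (-0.797824, 1.322959)
  → (-0.475474, -0.713271)
(x_1(0.26), x_2(0.26)) ≈ (-0.4755, -0.7133)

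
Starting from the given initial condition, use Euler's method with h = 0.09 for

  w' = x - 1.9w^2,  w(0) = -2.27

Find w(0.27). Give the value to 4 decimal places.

-8.8323

Euler: w_{n+1} = w_n + h·f(x_n, w_n).
x=0.000000, w=-2.270000: f=-9.790510 → w ← -2.270000 + 0.09·(-9.790510) = -3.151146
x=0.090000, w=-3.151146: f=-18.776469 → w ← -3.151146 + 0.09·(-18.776469) = -4.841028
x=0.180000, w=-4.841028: f=-44.347551 → w ← -4.841028 + 0.09·(-44.347551) = -8.832308
w(0.27) ≈ -8.8323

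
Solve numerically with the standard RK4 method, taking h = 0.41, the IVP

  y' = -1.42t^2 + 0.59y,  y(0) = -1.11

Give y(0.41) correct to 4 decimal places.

-1.4485

RK4: k1 = f(t_n, y_n); k2 = f(t_n + h/2, y_n + (h/2)·k1); k3 = f(t_n + h/2, y_n + (h/2)·k2); k4 = f(t_n + h, y_n + h·k3); y_{n+1} = y_n + (h/6)·(k1 + 2k2 + 2k3 + k4).
t=0.000000, y=-1.110000:
  k1 = f(0.000000, -1.110000) = -0.654900
  k2 = f(0.205000, -1.244255) = -0.793786
  k3 = f(0.205000, -1.272726) = -0.810584
  k4 = f(0.410000, -1.442339) = -1.089682
  y ← -1.110000 + (0.41/6)·(k1 + 2k2 + 2k3 + k4) = -1.448477
y(0.41) ≈ -1.4485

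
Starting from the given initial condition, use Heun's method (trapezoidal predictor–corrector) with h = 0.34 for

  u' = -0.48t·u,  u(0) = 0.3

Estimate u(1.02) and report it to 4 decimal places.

Heun: k1 = f(t_n, u_n); k2 = f(t_n + h, u_n + h·k1); u_{n+1} = u_n + (h/2)·(k1 + k2).
t=0.000000, u=0.300000:
  k1 = f(0.000000, 0.300000) = 0.000000
  k2 = f(0.340000, 0.300000) = -0.048960
  u ← 0.300000 + (0.34/2)·(0.000000 + (-0.048960)) = 0.291677
t=0.340000, u=0.291677:
  k1 = f(0.340000, 0.291677) = -0.047602
  k2 = f(0.680000, 0.275492) = -0.089921
  u ← 0.291677 + (0.34/2)·(-0.047602 + (-0.089921)) = 0.268298
t=0.680000, u=0.268298:
  k1 = f(0.680000, 0.268298) = -0.087572
  k2 = f(1.020000, 0.238523) = -0.116781
  u ← 0.268298 + (0.34/2)·(-0.087572 + (-0.116781)) = 0.233558
u(1.02) ≈ 0.2336

0.2336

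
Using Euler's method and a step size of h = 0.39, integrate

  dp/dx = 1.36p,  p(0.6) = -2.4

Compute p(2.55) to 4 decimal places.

-20.1482

Euler: p_{n+1} = p_n + h·f(x_n, p_n).
x=0.600000, p=-2.400000: f=-3.264000 → p ← -2.400000 + 0.39·(-3.264000) = -3.672960
x=0.990000, p=-3.672960: f=-4.995226 → p ← -3.672960 + 0.39·(-4.995226) = -5.621098
x=1.380000, p=-5.621098: f=-7.644693 → p ← -5.621098 + 0.39·(-7.644693) = -8.602528
x=1.770000, p=-8.602528: f=-11.699439 → p ← -8.602528 + 0.39·(-11.699439) = -13.165309
x=2.160000, p=-13.165309: f=-17.904821 → p ← -13.165309 + 0.39·(-17.904821) = -20.148189
p(2.55) ≈ -20.1482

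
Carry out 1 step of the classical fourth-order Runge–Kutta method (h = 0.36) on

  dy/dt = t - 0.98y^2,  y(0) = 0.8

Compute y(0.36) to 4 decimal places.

0.6795

RK4: k1 = f(t_n, y_n); k2 = f(t_n + h/2, y_n + (h/2)·k1); k3 = f(t_n + h/2, y_n + (h/2)·k2); k4 = f(t_n + h, y_n + h·k3); y_{n+1} = y_n + (h/6)·(k1 + 2k2 + 2k3 + k4).
t=0.000000, y=0.800000:
  k1 = f(0.000000, 0.800000) = -0.627200
  k2 = f(0.180000, 0.687104) = -0.282670
  k3 = f(0.180000, 0.749119) = -0.369956
  k4 = f(0.360000, 0.666816) = -0.075750
  y ← 0.800000 + (0.36/6)·(k1 + 2k2 + 2k3 + k4) = 0.679508
y(0.36) ≈ 0.6795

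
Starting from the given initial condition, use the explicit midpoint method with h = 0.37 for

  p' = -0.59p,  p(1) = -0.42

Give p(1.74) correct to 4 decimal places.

Midpoint: k1 = f(t_n, p_n); k2 = f(t_n + h/2, p_n + (h/2)·k1); p_{n+1} = p_n + h·k2.
t=1.000000, p=-0.420000:
  k1 = f(1.000000, -0.420000) = 0.247800
  k2 = f(1.185000, -0.374157) = 0.220753
  p ← -0.420000 + 0.37·0.220753 = -0.338322
t=1.370000, p=-0.338322:
  k1 = f(1.370000, -0.338322) = 0.199610
  k2 = f(1.555000, -0.301394) = 0.177822
  p ← -0.338322 + 0.37·0.177822 = -0.272527
p(1.74) ≈ -0.2725

-0.2725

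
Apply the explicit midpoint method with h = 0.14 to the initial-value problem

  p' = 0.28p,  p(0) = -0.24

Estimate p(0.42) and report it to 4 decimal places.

-0.2699

Midpoint: k1 = f(x_n, p_n); k2 = f(x_n + h/2, p_n + (h/2)·k1); p_{n+1} = p_n + h·k2.
x=0.000000, p=-0.240000:
  k1 = f(0.000000, -0.240000) = -0.067200
  k2 = f(0.070000, -0.244704) = -0.068517
  p ← -0.240000 + 0.14·(-0.068517) = -0.249592
x=0.140000, p=-0.249592:
  k1 = f(0.140000, -0.249592) = -0.069886
  k2 = f(0.210000, -0.254484) = -0.071256
  p ← -0.249592 + 0.14·(-0.071256) = -0.259568
x=0.280000, p=-0.259568:
  k1 = f(0.280000, -0.259568) = -0.072679
  k2 = f(0.350000, -0.264656) = -0.074104
  p ← -0.259568 + 0.14·(-0.074104) = -0.269943
p(0.42) ≈ -0.2699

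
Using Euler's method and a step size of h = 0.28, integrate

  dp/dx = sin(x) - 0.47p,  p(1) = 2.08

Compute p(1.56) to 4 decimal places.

2.0414

Euler: p_{n+1} = p_n + h·f(x_n, p_n).
x=1.000000, p=2.080000: f=-0.136129 → p ← 2.080000 + 0.28·(-0.136129) = 2.041884
x=1.280000, p=2.041884: f=-0.001670 → p ← 2.041884 + 0.28·(-0.001670) = 2.041416
p(1.56) ≈ 2.0414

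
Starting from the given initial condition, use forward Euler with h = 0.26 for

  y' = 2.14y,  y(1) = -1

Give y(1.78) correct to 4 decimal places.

-3.7702

Euler: y_{n+1} = y_n + h·f(s_n, y_n).
s=1.000000, y=-1.000000: f=-2.140000 → y ← -1.000000 + 0.26·(-2.140000) = -1.556400
s=1.260000, y=-1.556400: f=-3.330696 → y ← -1.556400 + 0.26·(-3.330696) = -2.422381
s=1.520000, y=-2.422381: f=-5.183895 → y ← -2.422381 + 0.26·(-5.183895) = -3.770194
y(1.78) ≈ -3.7702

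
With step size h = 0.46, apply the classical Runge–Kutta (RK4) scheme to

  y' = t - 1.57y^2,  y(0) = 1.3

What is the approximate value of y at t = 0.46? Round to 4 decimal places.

0.7329

RK4: k1 = f(t_n, y_n); k2 = f(t_n + h/2, y_n + (h/2)·k1); k3 = f(t_n + h/2, y_n + (h/2)·k2); k4 = f(t_n + h, y_n + h·k3); y_{n+1} = y_n + (h/6)·(k1 + 2k2 + 2k3 + k4).
t=0.000000, y=1.300000:
  k1 = f(0.000000, 1.300000) = -2.653300
  k2 = f(0.230000, 0.689741) = -0.516916
  k3 = f(0.230000, 1.181109) = -1.960180
  k4 = f(0.460000, 0.398317) = 0.210909
  y ← 1.300000 + (0.46/6)·(k1 + 2k2 + 2k3 + k4) = 0.732929
y(0.46) ≈ 0.7329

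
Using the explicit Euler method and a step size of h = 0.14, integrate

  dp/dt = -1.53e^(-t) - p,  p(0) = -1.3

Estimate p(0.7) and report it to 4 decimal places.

Euler: p_{n+1} = p_n + h·f(t_n, p_n).
t=0.000000, p=-1.300000: f=-0.230000 → p ← -1.300000 + 0.14·(-0.230000) = -1.332200
t=0.140000, p=-1.332200: f=0.002082 → p ← -1.332200 + 0.14·0.002082 = -1.331909
t=0.280000, p=-1.331909: f=0.175559 → p ← -1.331909 + 0.14·0.175559 = -1.307330
t=0.420000, p=-1.307330: f=0.302049 → p ← -1.307330 + 0.14·0.302049 = -1.265043
t=0.560000, p=-1.265043: f=0.391094 → p ← -1.265043 + 0.14·0.391094 = -1.210290
p(0.7) ≈ -1.2103

-1.2103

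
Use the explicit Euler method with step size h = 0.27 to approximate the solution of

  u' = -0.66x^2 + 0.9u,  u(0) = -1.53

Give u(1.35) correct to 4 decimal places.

-4.9983

Euler: u_{n+1} = u_n + h·f(x_n, u_n).
x=0.000000, u=-1.530000: f=-1.377000 → u ← -1.530000 + 0.27·(-1.377000) = -1.901790
x=0.270000, u=-1.901790: f=-1.759725 → u ← -1.901790 + 0.27·(-1.759725) = -2.376916
x=0.540000, u=-2.376916: f=-2.331680 → u ← -2.376916 + 0.27·(-2.331680) = -3.006469
x=0.810000, u=-3.006469: f=-3.138848 → u ← -3.006469 + 0.27·(-3.138848) = -3.853958
x=1.080000, u=-3.853958: f=-4.238387 → u ← -3.853958 + 0.27·(-4.238387) = -4.998323
u(1.35) ≈ -4.9983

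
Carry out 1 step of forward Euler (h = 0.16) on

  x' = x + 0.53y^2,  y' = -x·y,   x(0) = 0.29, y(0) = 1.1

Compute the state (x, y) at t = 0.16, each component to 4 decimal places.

0.4390, 1.0490

Euler on (x,y): x_{n+1} = x_n + h·x', y_{n+1} = y_n + h·y'.
0.000000: (0.290000, 1.100000); f=(0.931300, -0.319000) → (0.439008, 1.048960)
(x(0.16), y(0.16)) ≈ (0.4390, 1.0490)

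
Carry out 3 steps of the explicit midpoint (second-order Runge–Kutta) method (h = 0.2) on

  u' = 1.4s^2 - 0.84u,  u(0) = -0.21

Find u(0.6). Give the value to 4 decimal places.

Midpoint: k1 = f(s_n, u_n); k2 = f(s_n + h/2, u_n + (h/2)·k1); u_{n+1} = u_n + h·k2.
s=0.000000, u=-0.210000:
  k1 = f(0.000000, -0.210000) = 0.176400
  k2 = f(0.100000, -0.192360) = 0.175582
  u ← -0.210000 + 0.2·0.175582 = -0.174884
s=0.200000, u=-0.174884:
  k1 = f(0.200000, -0.174884) = 0.202902
  k2 = f(0.300000, -0.154593) = 0.255858
  u ← -0.174884 + 0.2·0.255858 = -0.123712
s=0.400000, u=-0.123712:
  k1 = f(0.400000, -0.123712) = 0.327918
  k2 = f(0.500000, -0.090920) = 0.426373
  u ← -0.123712 + 0.2·0.426373 = -0.038437
u(0.6) ≈ -0.0384

-0.0384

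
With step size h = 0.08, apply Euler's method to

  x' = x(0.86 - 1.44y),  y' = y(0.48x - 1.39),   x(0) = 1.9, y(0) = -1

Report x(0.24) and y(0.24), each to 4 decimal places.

3.1229, -0.9292

Euler on (x,y): x_{n+1} = x_n + h·x', y_{n+1} = y_n + h·y'.
0.000000: (1.900000, -1.000000); f=(4.370000, 0.478000) → (2.249600, -0.961760)
0.080000: (2.249600, -0.961760); f=(5.050204, 0.298330) → (2.653616, -0.937894)
0.160000: (2.653616, -0.937894); f=(5.865996, 0.109043) → (3.122896, -0.929170)
(x(0.24), y(0.24)) ≈ (3.1229, -0.9292)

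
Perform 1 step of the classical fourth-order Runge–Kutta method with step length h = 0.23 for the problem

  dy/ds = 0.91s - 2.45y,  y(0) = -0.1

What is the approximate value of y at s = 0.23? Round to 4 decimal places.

-0.0368

RK4: k1 = f(s_n, y_n); k2 = f(s_n + h/2, y_n + (h/2)·k1); k3 = f(s_n + h/2, y_n + (h/2)·k2); k4 = f(s_n + h, y_n + h·k3); y_{n+1} = y_n + (h/6)·(k1 + 2k2 + 2k3 + k4).
s=0.000000, y=-0.100000:
  k1 = f(0.000000, -0.100000) = 0.245000
  k2 = f(0.115000, -0.071825) = 0.280621
  k3 = f(0.115000, -0.067729) = 0.270585
  k4 = f(0.230000, -0.037765) = 0.301825
  y ← -0.100000 + (0.23/6)·(k1 + 2k2 + 2k3 + k4) = -0.036779
y(0.23) ≈ -0.0368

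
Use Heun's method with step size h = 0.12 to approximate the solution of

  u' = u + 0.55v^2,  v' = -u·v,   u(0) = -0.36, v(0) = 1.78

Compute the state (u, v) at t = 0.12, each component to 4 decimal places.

-0.1749, 1.8401

Heun on (u,v): k1 = f(t_n, state_n); k2 = f(t_n + h, state_n + h·k1); state_{n+1} = state_n + (h/2)·(k1 + k2).
0.000000: (-0.360000, 1.780000)
  k1 = (1.382620, 0.640800)
  predictor → (-0.194086, 1.856896)
  k2 = (1.702349, 0.360397)
  → (-0.174902, 1.840072)
(u(0.12), v(0.12)) ≈ (-0.1749, 1.8401)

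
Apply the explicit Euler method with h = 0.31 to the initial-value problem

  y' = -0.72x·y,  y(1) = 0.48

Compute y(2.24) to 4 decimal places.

0.0959

Euler: y_{n+1} = y_n + h·f(x_n, y_n).
x=1.000000, y=0.480000: f=-0.345600 → y ← 0.480000 + 0.31·(-0.345600) = 0.372864
x=1.310000, y=0.372864: f=-0.351685 → y ← 0.372864 + 0.31·(-0.351685) = 0.263842
x=1.620000, y=0.263842: f=-0.307745 → y ← 0.263842 + 0.31·(-0.307745) = 0.168441
x=1.930000, y=0.168441: f=-0.234065 → y ← 0.168441 + 0.31·(-0.234065) = 0.095880
y(2.24) ≈ 0.0959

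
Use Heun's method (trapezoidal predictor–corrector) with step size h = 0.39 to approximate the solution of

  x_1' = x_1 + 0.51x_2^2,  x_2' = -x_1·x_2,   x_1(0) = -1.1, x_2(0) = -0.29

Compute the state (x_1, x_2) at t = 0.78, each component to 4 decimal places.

Heun on (x_1,x_2): k1 = f(t_n, state_n); k2 = f(t_n + h, state_n + h·k1); state_{n+1} = state_n + (h/2)·(k1 + k2).
0.000000: (-1.100000, -0.290000)
  k1 = (-1.057109, -0.319000)
  predictor → (-1.512273, -0.414410)
  k2 = (-1.424687, -0.626701)
  → (-1.583950, -0.474412)
0.390000: (-1.583950, -0.474412)
  k1 = (-1.469166, -0.751444)
  predictor → (-2.156925, -0.767475)
  k2 = (-1.856526, -1.655386)
  → (-2.232460, -0.943744)
(x_1(0.78), x_2(0.78)) ≈ (-2.2325, -0.9437)

-2.2325, -0.9437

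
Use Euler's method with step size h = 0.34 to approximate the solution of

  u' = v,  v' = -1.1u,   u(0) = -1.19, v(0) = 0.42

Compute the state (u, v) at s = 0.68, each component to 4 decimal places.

Euler on (u,v): u_{n+1} = u_n + h·u', v_{n+1} = v_n + h·v'.
0.000000: (-1.190000, 0.420000); f=(0.420000, 1.309000) → (-1.047200, 0.865060)
0.340000: (-1.047200, 0.865060); f=(0.865060, 1.151920) → (-0.753080, 1.256713)
(u(0.68), v(0.68)) ≈ (-0.7531, 1.2567)

-0.7531, 1.2567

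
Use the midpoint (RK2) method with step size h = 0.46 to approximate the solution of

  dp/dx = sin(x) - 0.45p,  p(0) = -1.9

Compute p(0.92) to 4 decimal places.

-0.9032

Midpoint: k1 = f(x_n, p_n); k2 = f(x_n + h/2, p_n + (h/2)·k1); p_{n+1} = p_n + h·k2.
x=0.000000, p=-1.900000:
  k1 = f(0.000000, -1.900000) = 0.855000
  k2 = f(0.230000, -1.703350) = 0.994485
  p ← -1.900000 + 0.46·0.994485 = -1.442537
x=0.460000, p=-1.442537:
  k1 = f(0.460000, -1.442537) = 1.093090
  k2 = f(0.690000, -1.191126) = 1.172544
  p ← -1.442537 + 0.46·1.172544 = -0.903167
p(0.92) ≈ -0.9032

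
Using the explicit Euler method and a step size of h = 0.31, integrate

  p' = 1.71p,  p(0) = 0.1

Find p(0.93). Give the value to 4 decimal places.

Euler: p_{n+1} = p_n + h·f(x_n, p_n).
x=0.000000, p=0.100000: f=0.171000 → p ← 0.100000 + 0.31·0.171000 = 0.153010
x=0.310000, p=0.153010: f=0.261647 → p ← 0.153010 + 0.31·0.261647 = 0.234121
x=0.620000, p=0.234121: f=0.400346 → p ← 0.234121 + 0.31·0.400346 = 0.358228
p(0.93) ≈ 0.3582

0.3582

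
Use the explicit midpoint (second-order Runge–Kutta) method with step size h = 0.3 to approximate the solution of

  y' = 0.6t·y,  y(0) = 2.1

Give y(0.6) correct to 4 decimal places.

2.3361

Midpoint: k1 = f(t_n, y_n); k2 = f(t_n + h/2, y_n + (h/2)·k1); y_{n+1} = y_n + h·k2.
t=0.000000, y=2.100000:
  k1 = f(0.000000, 2.100000) = 0.000000
  k2 = f(0.150000, 2.100000) = 0.189000
  y ← 2.100000 + 0.3·0.189000 = 2.156700
t=0.300000, y=2.156700:
  k1 = f(0.300000, 2.156700) = 0.388206
  k2 = f(0.450000, 2.214931) = 0.598031
  y ← 2.156700 + 0.3·0.598031 = 2.336109
y(0.6) ≈ 2.3361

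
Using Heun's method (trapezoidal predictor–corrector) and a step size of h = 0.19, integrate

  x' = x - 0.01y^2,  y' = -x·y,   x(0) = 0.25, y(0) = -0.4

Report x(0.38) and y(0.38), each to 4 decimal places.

0.3642, -0.3567

Heun on (x,y): k1 = f(t_n, state_n); k2 = f(t_n + h, state_n + h·k1); state_{n+1} = state_n + (h/2)·(k1 + k2).
0.000000: (0.250000, -0.400000)
  k1 = (0.248400, 0.100000)
  predictor → (0.297196, -0.381000)
  k2 = (0.295744, 0.113232)
  → (0.301694, -0.379743)
0.190000: (0.301694, -0.379743)
  k1 = (0.300252, 0.114566)
  predictor → (0.358742, -0.357975)
  k2 = (0.357460, 0.128421)
  → (0.364176, -0.356659)
(x(0.38), y(0.38)) ≈ (0.3642, -0.3567)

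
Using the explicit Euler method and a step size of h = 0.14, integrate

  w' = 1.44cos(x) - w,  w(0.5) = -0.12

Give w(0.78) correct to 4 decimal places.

0.2251

Euler: w_{n+1} = w_n + h·f(x_n, w_n).
x=0.500000, w=-0.120000: f=1.383719 → w ← -0.120000 + 0.14·1.383719 = 0.073721
x=0.640000, w=0.073721: f=1.081297 → w ← 0.073721 + 0.14·1.081297 = 0.225102
w(0.78) ≈ 0.2251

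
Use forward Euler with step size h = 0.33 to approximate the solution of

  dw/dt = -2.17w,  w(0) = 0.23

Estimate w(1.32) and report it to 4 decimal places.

0.0015

Euler: w_{n+1} = w_n + h·f(t_n, w_n).
t=0.000000, w=0.230000: f=-0.499100 → w ← 0.230000 + 0.33·(-0.499100) = 0.065297
t=0.330000, w=0.065297: f=-0.141694 → w ← 0.065297 + 0.33·(-0.141694) = 0.018538
t=0.660000, w=0.018538: f=-0.040227 → w ← 0.018538 + 0.33·(-0.040227) = 0.005263
t=0.990000, w=0.005263: f=-0.011420 → w ← 0.005263 + 0.33·(-0.011420) = 0.001494
w(1.32) ≈ 0.0015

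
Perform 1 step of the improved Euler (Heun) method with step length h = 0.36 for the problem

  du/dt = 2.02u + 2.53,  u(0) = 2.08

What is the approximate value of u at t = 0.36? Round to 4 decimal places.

Heun: k1 = f(t_n, u_n); k2 = f(t_n + h, u_n + h·k1); u_{n+1} = u_n + (h/2)·(k1 + k2).
t=0.000000, u=2.080000:
  k1 = f(0.000000, 2.080000) = 6.731600
  k2 = f(0.360000, 4.503376) = 11.626820
  u ← 2.080000 + (0.36/2)·(6.731600 + 11.626820) = 5.384516
u(0.36) ≈ 5.3845

5.3845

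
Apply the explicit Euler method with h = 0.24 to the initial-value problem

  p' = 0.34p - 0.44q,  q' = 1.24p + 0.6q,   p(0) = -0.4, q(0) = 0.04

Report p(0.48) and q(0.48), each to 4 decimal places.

Euler on (p,q): p_{n+1} = p_n + h·p', q_{n+1} = q_n + h·q'.
0.000000: (-0.400000, 0.040000); f=(-0.153600, -0.472000) → (-0.436864, -0.073280)
0.240000: (-0.436864, -0.073280); f=(-0.116291, -0.585679) → (-0.464774, -0.213843)
(p(0.48), q(0.48)) ≈ (-0.4648, -0.2138)

-0.4648, -0.2138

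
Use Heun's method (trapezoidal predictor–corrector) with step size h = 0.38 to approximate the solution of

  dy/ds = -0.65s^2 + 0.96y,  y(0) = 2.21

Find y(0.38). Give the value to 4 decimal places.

3.1454

Heun: k1 = f(s_n, y_n); k2 = f(s_n + h, y_n + h·k1); y_{n+1} = y_n + (h/2)·(k1 + k2).
s=0.000000, y=2.210000:
  k1 = f(0.000000, 2.210000) = 2.121600
  k2 = f(0.380000, 3.016208) = 2.801700
  y ← 2.210000 + (0.38/2)·(2.121600 + 2.801700) = 3.145427
y(0.38) ≈ 3.1454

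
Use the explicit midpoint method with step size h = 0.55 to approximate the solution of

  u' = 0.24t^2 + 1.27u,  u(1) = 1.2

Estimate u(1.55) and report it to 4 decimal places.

2.5916

Midpoint: k1 = f(t_n, u_n); k2 = f(t_n + h/2, u_n + (h/2)·k1); u_{n+1} = u_n + h·k2.
t=1.000000, u=1.200000:
  k1 = f(1.000000, 1.200000) = 1.764000
  k2 = f(1.275000, 1.685100) = 2.530227
  u ← 1.200000 + 0.55·2.530227 = 2.591625
u(1.55) ≈ 2.5916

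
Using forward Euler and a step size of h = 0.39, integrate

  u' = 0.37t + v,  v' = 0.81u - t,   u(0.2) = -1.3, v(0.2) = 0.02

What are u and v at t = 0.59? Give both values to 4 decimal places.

-1.2633, -0.4687

Euler on (u,v): u_{n+1} = u_n + h·u', v_{n+1} = v_n + h·v'.
0.200000: (-1.300000, 0.020000); f=(0.094000, -1.253000) → (-1.263340, -0.468670)
(u(0.59), v(0.59)) ≈ (-1.2633, -0.4687)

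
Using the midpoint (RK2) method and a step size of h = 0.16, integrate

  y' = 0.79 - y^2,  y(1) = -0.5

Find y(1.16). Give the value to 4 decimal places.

Midpoint: k1 = f(t_n, y_n); k2 = f(t_n + h/2, y_n + (h/2)·k1); y_{n+1} = y_n + h·k2.
t=1.000000, y=-0.500000:
  k1 = f(1.000000, -0.500000) = 0.540000
  k2 = f(1.080000, -0.456800) = 0.581334
  y ← -0.500000 + 0.16·0.581334 = -0.406987
y(1.16) ≈ -0.4070

-0.4070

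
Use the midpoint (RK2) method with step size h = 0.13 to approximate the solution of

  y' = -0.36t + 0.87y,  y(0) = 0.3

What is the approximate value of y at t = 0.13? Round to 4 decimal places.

Midpoint: k1 = f(t_n, y_n); k2 = f(t_n + h/2, y_n + (h/2)·k1); y_{n+1} = y_n + h·k2.
t=0.000000, y=0.300000:
  k1 = f(0.000000, 0.300000) = 0.261000
  k2 = f(0.065000, 0.316965) = 0.252360
  y ← 0.300000 + 0.13·0.252360 = 0.332807
y(0.13) ≈ 0.3328

0.3328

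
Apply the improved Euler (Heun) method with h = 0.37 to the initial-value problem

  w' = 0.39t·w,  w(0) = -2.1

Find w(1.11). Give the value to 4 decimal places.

Heun: k1 = f(t_n, w_n); k2 = f(t_n + h, w_n + h·k1); w_{n+1} = w_n + (h/2)·(k1 + k2).
t=0.000000, w=-2.100000:
  k1 = f(0.000000, -2.100000) = 0.000000
  k2 = f(0.370000, -2.100000) = -0.303030
  w ← -2.100000 + (0.37/2)·(0.000000 + (-0.303030)) = -2.156061
t=0.370000, w=-2.156061:
  k1 = f(0.370000, -2.156061) = -0.311120
  k2 = f(0.740000, -2.271175) = -0.655461
  w ← -2.156061 + (0.37/2)·(-0.311120 + (-0.655461)) = -2.334878
t=0.740000, w=-2.334878:
  k1 = f(0.740000, -2.334878) = -0.673846
  k2 = f(1.110000, -2.584201) = -1.118701
  w ← -2.334878 + (0.37/2)·(-0.673846 + (-1.118701)) = -2.666499
w(1.11) ≈ -2.6665

-2.6665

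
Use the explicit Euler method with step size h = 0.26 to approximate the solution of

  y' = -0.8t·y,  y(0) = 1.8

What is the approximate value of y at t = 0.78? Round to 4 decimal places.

Euler: y_{n+1} = y_n + h·f(t_n, y_n).
t=0.000000, y=1.800000: f=0.000000 → y ← 1.800000 + 0.26·0.000000 = 1.800000
t=0.260000, y=1.800000: f=-0.374400 → y ← 1.800000 + 0.26·(-0.374400) = 1.702656
t=0.520000, y=1.702656: f=-0.708305 → y ← 1.702656 + 0.26·(-0.708305) = 1.518497
y(0.78) ≈ 1.5185

1.5185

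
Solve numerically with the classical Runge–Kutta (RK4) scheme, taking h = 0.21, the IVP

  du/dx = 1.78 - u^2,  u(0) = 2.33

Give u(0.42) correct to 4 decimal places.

RK4: k1 = f(x_n, u_n); k2 = f(x_n + h/2, u_n + (h/2)·k1); k3 = f(x_n + h/2, u_n + (h/2)·k2); k4 = f(x_n + h, u_n + h·k3); u_{n+1} = u_n + (h/6)·(k1 + 2k2 + 2k3 + k4).
x=0.000000, u=2.330000:
  k1 = f(0.000000, 2.330000) = -3.648900
  k2 = f(0.105000, 1.946866) = -2.010285
  k3 = f(0.105000, 2.118920) = -2.709822
  k4 = f(0.210000, 1.760937) = -1.320900
  u ← 2.330000 + (0.21/6)·(k1 + 2k2 + 2k3 + k4) = 1.825649
x=0.210000, u=1.825649:
  k1 = f(0.210000, 1.825649) = -1.552996
  k2 = f(0.315000, 1.662585) = -0.984189
  k3 = f(0.315000, 1.722310) = -1.186351
  k4 = f(0.420000, 1.576516) = -0.705402
  u ← 1.825649 + (0.21/6)·(k1 + 2k2 + 2k3 + k4) = 1.594668
u(0.42) ≈ 1.5947

1.5947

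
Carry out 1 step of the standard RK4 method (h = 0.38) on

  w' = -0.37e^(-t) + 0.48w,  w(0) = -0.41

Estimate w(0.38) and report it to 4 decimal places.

RK4: k1 = f(t_n, w_n); k2 = f(t_n + h/2, w_n + (h/2)·k1); k3 = f(t_n + h/2, w_n + (h/2)·k2); k4 = f(t_n + h, w_n + h·k3); w_{n+1} = w_n + (h/6)·(k1 + 2k2 + 2k3 + k4).
t=0.000000, w=-0.410000:
  k1 = f(0.000000, -0.410000) = -0.566800
  k2 = f(0.190000, -0.517692) = -0.554467
  k3 = f(0.190000, -0.515349) = -0.553342
  k4 = f(0.380000, -0.620270) = -0.550758
  w ← -0.410000 + (0.38/6)·(k1 + 2k2 + 2k3 + k4) = -0.621101
w(0.38) ≈ -0.6211

-0.6211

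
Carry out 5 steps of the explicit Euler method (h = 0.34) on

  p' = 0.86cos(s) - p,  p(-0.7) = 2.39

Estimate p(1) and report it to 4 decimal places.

0.9619

Euler: p_{n+1} = p_n + h·f(s_n, p_n).
s=-0.700000, p=2.390000: f=-1.732236 → p ← 2.390000 + 0.34·(-1.732236) = 1.801040
s=-0.360000, p=1.801040: f=-0.996169 → p ← 1.801040 + 0.34·(-0.996169) = 1.462343
s=-0.020000, p=1.462343: f=-0.602515 → p ← 1.462343 + 0.34·(-0.602515) = 1.257488
s=0.320000, p=1.257488: f=-0.441145 → p ← 1.257488 + 0.34·(-0.441145) = 1.107498
s=0.660000, p=1.107498: f=-0.428105 → p ← 1.107498 + 0.34·(-0.428105) = 0.961943
p(1) ≈ 0.9619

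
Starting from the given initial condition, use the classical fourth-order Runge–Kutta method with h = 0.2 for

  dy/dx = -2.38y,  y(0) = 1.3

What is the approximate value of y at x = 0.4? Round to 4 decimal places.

RK4: k1 = f(x_n, y_n); k2 = f(x_n + h/2, y_n + (h/2)·k1); k3 = f(x_n + h/2, y_n + (h/2)·k2); k4 = f(x_n + h, y_n + h·k3); y_{n+1} = y_n + (h/6)·(k1 + 2k2 + 2k3 + k4).
x=0.000000, y=1.300000:
  k1 = f(0.000000, 1.300000) = -3.094000
  k2 = f(0.100000, 0.990600) = -2.357628
  k3 = f(0.100000, 1.064237) = -2.532885
  k4 = f(0.200000, 0.793423) = -1.888347
  y ← 1.300000 + (0.2/6)·(k1 + 2k2 + 2k3 + k4) = 0.807888
x=0.200000, y=0.807888:
  k1 = f(0.200000, 0.807888) = -1.922772
  k2 = f(0.300000, 0.615610) = -1.465153
  k3 = f(0.300000, 0.661372) = -1.574066
  k4 = f(0.400000, 0.493074) = -1.173517
  y ← 0.807888 + (0.2/6)·(k1 + 2k2 + 2k3 + k4) = 0.502063
y(0.4) ≈ 0.5021

0.5021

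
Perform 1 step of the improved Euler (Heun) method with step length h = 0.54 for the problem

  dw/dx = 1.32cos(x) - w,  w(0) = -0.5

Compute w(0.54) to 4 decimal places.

0.1667

Heun: k1 = f(x_n, w_n); k2 = f(x_n + h, w_n + h·k1); w_{n+1} = w_n + (h/2)·(k1 + k2).
x=0.000000, w=-0.500000:
  k1 = f(0.000000, -0.500000) = 1.820000
  k2 = f(0.540000, 0.482800) = 0.649375
  w ← -0.500000 + (0.54/2)·(1.820000 + 0.649375) = 0.166731
w(0.54) ≈ 0.1667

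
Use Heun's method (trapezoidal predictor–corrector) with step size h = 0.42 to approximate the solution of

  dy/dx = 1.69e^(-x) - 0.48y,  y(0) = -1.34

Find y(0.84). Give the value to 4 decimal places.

-0.1359

Heun: k1 = f(x_n, y_n); k2 = f(x_n + h, y_n + h·k1); y_{n+1} = y_n + (h/2)·(k1 + k2).
x=0.000000, y=-1.340000:
  k1 = f(0.000000, -1.340000) = 2.333200
  k2 = f(0.420000, -0.360056) = 1.283236
  y ← -1.340000 + (0.42/2)·(2.333200 + 1.283236) = -0.580548
x=0.420000, y=-0.580548:
  k1 = f(0.420000, -0.580548) = 1.389072
  k2 = f(0.840000, 0.002862) = 0.728217
  y ← -0.580548 + (0.42/2)·(1.389072 + 0.728217) = -0.135918
y(0.84) ≈ -0.1359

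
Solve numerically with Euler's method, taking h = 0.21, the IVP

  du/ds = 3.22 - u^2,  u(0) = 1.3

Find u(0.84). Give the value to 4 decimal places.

Euler: u_{n+1} = u_n + h·f(s_n, u_n).
s=0.000000, u=1.300000: f=1.530000 → u ← 1.300000 + 0.21·1.530000 = 1.621300
s=0.210000, u=1.621300: f=0.591386 → u ← 1.621300 + 0.21·0.591386 = 1.745491
s=0.420000, u=1.745491: f=0.173261 → u ← 1.745491 + 0.21·0.173261 = 1.781876
s=0.630000, u=1.781876: f=0.044918 → u ← 1.781876 + 0.21·0.044918 = 1.791309
u(0.84) ≈ 1.7913

1.7913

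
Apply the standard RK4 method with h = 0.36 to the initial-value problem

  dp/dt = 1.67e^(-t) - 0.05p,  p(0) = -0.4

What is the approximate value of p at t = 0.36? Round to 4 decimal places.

0.1072

RK4: k1 = f(t_n, p_n); k2 = f(t_n + h/2, p_n + (h/2)·k1); k3 = f(t_n + h/2, p_n + (h/2)·k2); k4 = f(t_n + h, p_n + h·k3); p_{n+1} = p_n + (h/6)·(k1 + 2k2 + 2k3 + k4).
t=0.000000, p=-0.400000:
  k1 = f(0.000000, -0.400000) = 1.690000
  k2 = f(0.180000, -0.095800) = 1.399691
  k3 = f(0.180000, -0.148056) = 1.402304
  k4 = f(0.360000, 0.104829) = 1.159878
  p ← -0.400000 + (0.36/6)·(k1 + 2k2 + 2k3 + k4) = 0.107232
p(0.36) ≈ 0.1072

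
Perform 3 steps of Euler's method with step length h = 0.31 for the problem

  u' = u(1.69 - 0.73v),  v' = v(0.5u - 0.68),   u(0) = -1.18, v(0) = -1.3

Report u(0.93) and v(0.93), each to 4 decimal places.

-5.8627, -0.0803

Euler on (u,v): u_{n+1} = u_n + h·u', v_{n+1} = v_n + h·v'.
0.000000: (-1.180000, -1.300000); f=(-3.114020, 1.651000) → (-2.145346, -0.788190)
0.310000: (-2.145346, -0.788190); f=(-4.860022, 1.381439) → (-3.651953, -0.359944)
0.620000: (-3.651953, -0.359944); f=(-7.131384, 0.902011) → (-5.862682, -0.080320)
(u(0.93), v(0.93)) ≈ (-5.8627, -0.0803)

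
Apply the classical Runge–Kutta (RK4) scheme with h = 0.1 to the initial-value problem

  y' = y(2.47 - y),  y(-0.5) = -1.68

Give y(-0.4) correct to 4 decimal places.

-2.6564

RK4: k1 = f(x_n, y_n); k2 = f(x_n + h/2, y_n + (h/2)·k1); k3 = f(x_n + h/2, y_n + (h/2)·k2); k4 = f(x_n + h, y_n + h·k3); y_{n+1} = y_n + (h/6)·(k1 + 2k2 + 2k3 + k4).
x=-0.500000, y=-1.680000:
  k1 = f(-0.500000, -1.680000) = -6.972000
  k2 = f(-0.450000, -2.028600) = -9.125860
  k3 = f(-0.450000, -2.136293) = -9.840391
  k4 = f(-0.400000, -2.664039) = -13.677281
  y ← -1.680000 + (0.1/6)·(k1 + 2k2 + 2k3 + k4) = -2.656363
y(-0.4) ≈ -2.6564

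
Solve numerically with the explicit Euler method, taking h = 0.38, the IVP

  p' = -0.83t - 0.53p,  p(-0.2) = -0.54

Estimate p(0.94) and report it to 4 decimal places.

-0.4568

Euler: p_{n+1} = p_n + h·f(t_n, p_n).
t=-0.200000, p=-0.540000: f=0.452200 → p ← -0.540000 + 0.38·0.452200 = -0.368164
t=0.180000, p=-0.368164: f=0.045727 → p ← -0.368164 + 0.38·0.045727 = -0.350788
t=0.560000, p=-0.350788: f=-0.278882 → p ← -0.350788 + 0.38·(-0.278882) = -0.456763
p(0.94) ≈ -0.4568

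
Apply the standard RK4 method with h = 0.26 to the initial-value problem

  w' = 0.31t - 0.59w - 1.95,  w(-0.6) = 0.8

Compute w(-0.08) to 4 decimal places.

-0.3299

RK4: k1 = f(t_n, w_n); k2 = f(t_n + h/2, w_n + (h/2)·k1); k3 = f(t_n + h/2, w_n + (h/2)·k2); k4 = f(t_n + h, w_n + h·k3); w_{n+1} = w_n + (h/6)·(k1 + 2k2 + 2k3 + k4).
t=-0.600000, w=0.800000:
  k1 = f(-0.600000, 0.800000) = -2.608000
  k2 = f(-0.470000, 0.460960) = -2.367666
  k3 = f(-0.470000, 0.492203) = -2.386100
  k4 = f(-0.340000, 0.179614) = -2.161372
  w ← 0.800000 + (0.26/6)·(k1 + 2k2 + 2k3 + k4) = 0.181334
t=-0.340000, w=0.181334:
  k1 = f(-0.340000, 0.181334) = -2.162387
  k2 = f(-0.210000, -0.099776) = -1.956232
  k3 = f(-0.210000, -0.072976) = -1.972044
  k4 = f(-0.080000, -0.331397) = -1.779276
  w ← 0.181334 + (0.26/6)·(k1 + 2k2 + 2k3 + k4) = -0.329922
w(-0.08) ≈ -0.3299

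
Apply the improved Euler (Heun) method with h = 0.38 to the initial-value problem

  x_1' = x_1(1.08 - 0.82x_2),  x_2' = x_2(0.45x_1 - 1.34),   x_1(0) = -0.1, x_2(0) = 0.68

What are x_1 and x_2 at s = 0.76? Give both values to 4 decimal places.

Heun on (x_1,x_2): k1 = f(s_n, state_n); k2 = f(s_n + h, state_n + h·k1); state_{n+1} = state_n + (h/2)·(k1 + k2).
0.000000: (-0.100000, 0.680000)
  k1 = (-0.052240, -0.941800)
  predictor → (-0.119851, 0.322116)
  k2 = (-0.097782, -0.449008)
  → (-0.128504, 0.415746)
0.380000: (-0.128504, 0.415746)
  k1 = (-0.094976, -0.581142)
  predictor → (-0.164595, 0.194913)
  k2 = (-0.151456, -0.275620)
  → (-0.175326, 0.252962)
(x_1(0.76), x_2(0.76)) ≈ (-0.1753, 0.2530)

-0.1753, 0.2530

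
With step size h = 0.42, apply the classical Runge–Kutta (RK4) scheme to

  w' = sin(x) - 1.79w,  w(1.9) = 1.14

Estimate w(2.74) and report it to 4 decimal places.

RK4: k1 = f(x_n, w_n); k2 = f(x_n + h/2, w_n + (h/2)·k1); k3 = f(x_n + h/2, w_n + (h/2)·k2); k4 = f(x_n + h, w_n + h·k3); w_{n+1} = w_n + (h/6)·(k1 + 2k2 + 2k3 + k4).
x=1.900000, w=1.140000:
  k1 = f(1.900000, 1.140000) = -1.094300
  k2 = f(2.110000, 0.910197) = -0.771135
  k3 = f(2.110000, 0.978062) = -0.892613
  k4 = f(2.320000, 0.765103) = -0.637302
  w ← 1.140000 + (0.42/6)·(k1 + 2k2 + 2k3 + k4) = 0.785863
x=2.320000, w=0.785863:
  k1 = f(2.320000, 0.785863) = -0.674464
  k2 = f(2.530000, 0.644226) = -0.578992
  k3 = f(2.530000, 0.664275) = -0.614880
  k4 = f(2.740000, 0.527614) = -0.553544
  w ← 0.785863 + (0.42/6)·(k1 + 2k2 + 2k3 + k4) = 0.532761
w(2.74) ≈ 0.5328

0.5328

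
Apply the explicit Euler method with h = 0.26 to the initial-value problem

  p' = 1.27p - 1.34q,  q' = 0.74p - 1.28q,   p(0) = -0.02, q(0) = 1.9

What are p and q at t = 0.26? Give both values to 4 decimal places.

Euler on (p,q): p_{n+1} = p_n + h·p', q_{n+1} = q_n + h·q'.
0.000000: (-0.020000, 1.900000); f=(-2.571400, -2.446800) → (-0.688564, 1.263832)
(p(0.26), q(0.26)) ≈ (-0.6886, 1.2638)

-0.6886, 1.2638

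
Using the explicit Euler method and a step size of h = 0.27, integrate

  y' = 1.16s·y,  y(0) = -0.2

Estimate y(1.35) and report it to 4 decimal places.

Euler: y_{n+1} = y_n + h·f(s_n, y_n).
s=0.000000, y=-0.200000: f=0.000000 → y ← -0.200000 + 0.27·0.000000 = -0.200000
s=0.270000, y=-0.200000: f=-0.062640 → y ← -0.200000 + 0.27·(-0.062640) = -0.216913
s=0.540000, y=-0.216913: f=-0.135874 → y ← -0.216913 + 0.27·(-0.135874) = -0.253599
s=0.810000, y=-0.253599: f=-0.238281 → y ← -0.253599 + 0.27·(-0.238281) = -0.317935
s=1.080000, y=-0.317935: f=-0.398309 → y ← -0.317935 + 0.27·(-0.398309) = -0.425478
y(1.35) ≈ -0.4255

-0.4255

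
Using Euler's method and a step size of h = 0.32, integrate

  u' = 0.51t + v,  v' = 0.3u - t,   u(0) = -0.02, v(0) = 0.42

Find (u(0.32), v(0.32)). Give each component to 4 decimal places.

Euler on (u,v): u_{n+1} = u_n + h·u', v_{n+1} = v_n + h·v'.
0.000000: (-0.020000, 0.420000); f=(0.420000, -0.006000) → (0.114400, 0.418080)
(u(0.32), v(0.32)) ≈ (0.1144, 0.4181)

0.1144, 0.4181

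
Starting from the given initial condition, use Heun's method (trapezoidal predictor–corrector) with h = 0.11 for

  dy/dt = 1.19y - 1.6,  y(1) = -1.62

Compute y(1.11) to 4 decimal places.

Heun: k1 = f(t_n, y_n); k2 = f(t_n + h, y_n + h·k1); y_{n+1} = y_n + (h/2)·(k1 + k2).
t=1.000000, y=-1.620000:
  k1 = f(1.000000, -1.620000) = -3.527800
  k2 = f(1.110000, -2.008058) = -3.989589
  y ← -1.620000 + (0.11/2)·(-3.527800 + (-3.989589)) = -2.033456
y(1.11) ≈ -2.0335

-2.0335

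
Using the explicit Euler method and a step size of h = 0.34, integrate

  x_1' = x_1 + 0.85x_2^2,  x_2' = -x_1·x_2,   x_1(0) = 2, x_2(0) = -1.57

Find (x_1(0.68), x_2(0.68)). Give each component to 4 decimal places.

Euler on (x_1,x_2): x_1_{n+1} = x_1_n + h·x_1', x_2_{n+1} = x_2_n + h·x_2'.
0.000000: (2.000000, -1.570000); f=(4.095165, 3.140000) → (3.392356, -0.502400)
0.340000: (3.392356, -0.502400); f=(3.606901, 1.704320) → (4.618702, 0.077069)
(x_1(0.68), x_2(0.68)) ≈ (4.6187, 0.0771)

4.6187, 0.0771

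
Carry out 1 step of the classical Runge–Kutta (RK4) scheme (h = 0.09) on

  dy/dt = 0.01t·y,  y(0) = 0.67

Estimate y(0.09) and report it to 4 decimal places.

0.6700

RK4: k1 = f(t_n, y_n); k2 = f(t_n + h/2, y_n + (h/2)·k1); k3 = f(t_n + h/2, y_n + (h/2)·k2); k4 = f(t_n + h, y_n + h·k3); y_{n+1} = y_n + (h/6)·(k1 + 2k2 + 2k3 + k4).
t=0.000000, y=0.670000:
  k1 = f(0.000000, 0.670000) = 0.000000
  k2 = f(0.045000, 0.670000) = 0.000302
  k3 = f(0.045000, 0.670014) = 0.000302
  k4 = f(0.090000, 0.670027) = 0.000603
  y ← 0.670000 + (0.09/6)·(k1 + 2k2 + 2k3 + k4) = 0.670027
y(0.09) ≈ 0.6700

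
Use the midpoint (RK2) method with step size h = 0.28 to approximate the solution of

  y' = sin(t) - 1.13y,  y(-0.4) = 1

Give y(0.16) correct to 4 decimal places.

0.5090

Midpoint: k1 = f(t_n, y_n); k2 = f(t_n + h/2, y_n + (h/2)·k1); y_{n+1} = y_n + h·k2.
t=-0.400000, y=1.000000:
  k1 = f(-0.400000, 1.000000) = -1.519418
  k2 = f(-0.260000, 0.787281) = -1.146709
  y ← 1.000000 + 0.28·(-1.146709) = 0.678922
t=-0.120000, y=0.678922:
  k1 = f(-0.120000, 0.678922) = -0.886894
  k2 = f(0.020000, 0.554756) = -0.606876
  y ← 0.678922 + 0.28·(-0.606876) = 0.508996
y(0.16) ≈ 0.5090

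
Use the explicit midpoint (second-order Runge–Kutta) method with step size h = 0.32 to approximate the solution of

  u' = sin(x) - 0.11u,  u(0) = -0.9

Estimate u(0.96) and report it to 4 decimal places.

-0.3952

Midpoint: k1 = f(x_n, u_n); k2 = f(x_n + h/2, u_n + (h/2)·k1); u_{n+1} = u_n + h·k2.
x=0.000000, u=-0.900000:
  k1 = f(0.000000, -0.900000) = 0.099000
  k2 = f(0.160000, -0.884160) = 0.256576
  u ← -0.900000 + 0.32·0.256576 = -0.817896
x=0.320000, u=-0.817896:
  k1 = f(0.320000, -0.817896) = 0.404535
  k2 = f(0.480000, -0.753170) = 0.544628
  u ← -0.817896 + 0.32·0.544628 = -0.643615
x=0.640000, u=-0.643615:
  k1 = f(0.640000, -0.643615) = 0.667993
  k2 = f(0.800000, -0.536736) = 0.776397
  u ← -0.643615 + 0.32·0.776397 = -0.395168
u(0.96) ≈ -0.3952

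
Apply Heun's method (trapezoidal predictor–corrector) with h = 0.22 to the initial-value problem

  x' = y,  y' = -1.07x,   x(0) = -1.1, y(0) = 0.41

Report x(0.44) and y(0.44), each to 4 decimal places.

Heun on (x,y): k1 = f(t_n, state_n); k2 = f(t_n + h, state_n + h·k1); state_{n+1} = state_n + (h/2)·(k1 + k2).
0.000000: (-1.100000, 0.410000)
  k1 = (0.410000, 1.177000)
  predictor → (-1.009800, 0.668940)
  k2 = (0.668940, 1.080486)
  → (-0.981317, 0.658323)
0.220000: (-0.981317, 0.658323)
  k1 = (0.658323, 1.050009)
  predictor → (-0.836485, 0.889325)
  k2 = (0.889325, 0.895039)
  → (-0.811075, 0.872279)
(x(0.44), y(0.44)) ≈ (-0.8111, 0.8723)

-0.8111, 0.8723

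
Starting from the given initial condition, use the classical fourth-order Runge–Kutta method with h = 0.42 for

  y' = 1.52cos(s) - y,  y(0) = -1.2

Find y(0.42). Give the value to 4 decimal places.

-0.2843

RK4: k1 = f(s_n, y_n); k2 = f(s_n + h/2, y_n + (h/2)·k1); k3 = f(s_n + h/2, y_n + (h/2)·k2); k4 = f(s_n + h, y_n + h·k3); y_{n+1} = y_n + (h/6)·(k1 + 2k2 + 2k3 + k4).
s=0.000000, y=-1.200000:
  k1 = f(0.000000, -1.200000) = 2.720000
  k2 = f(0.210000, -0.628800) = 2.115407
  k3 = f(0.210000, -0.755765) = 2.242372
  k4 = f(0.420000, -0.258204) = 1.646099
  y ← -1.200000 + (0.42/6)·(k1 + 2k2 + 2k3 + k4) = -0.284284
y(0.42) ≈ -0.2843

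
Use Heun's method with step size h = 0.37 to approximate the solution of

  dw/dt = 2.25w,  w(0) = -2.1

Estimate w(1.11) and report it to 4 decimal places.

-21.7274

Heun: k1 = f(t_n, w_n); k2 = f(t_n + h, w_n + h·k1); w_{n+1} = w_n + (h/2)·(k1 + k2).
t=0.000000, w=-2.100000:
  k1 = f(0.000000, -2.100000) = -4.725000
  k2 = f(0.370000, -3.848250) = -8.658563
  w ← -2.100000 + (0.37/2)·(-4.725000 + (-8.658563)) = -4.575959
t=0.370000, w=-4.575959:
  k1 = f(0.370000, -4.575959) = -10.295908
  k2 = f(0.740000, -8.385445) = -18.867251
  w ← -4.575959 + (0.37/2)·(-10.295908 + (-18.867251)) = -9.971143
t=0.740000, w=-9.971143:
  k1 = f(0.740000, -9.971143) = -22.435073
  k2 = f(1.110000, -18.272120) = -41.112271
  w ← -9.971143 + (0.37/2)·(-22.435073 + (-41.112271)) = -21.727402
w(1.11) ≈ -21.7274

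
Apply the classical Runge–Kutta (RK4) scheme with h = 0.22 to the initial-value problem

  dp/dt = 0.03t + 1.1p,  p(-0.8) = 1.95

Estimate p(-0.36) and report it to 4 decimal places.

3.1538

RK4: k1 = f(t_n, p_n); k2 = f(t_n + h/2, p_n + (h/2)·k1); k3 = f(t_n + h/2, p_n + (h/2)·k2); k4 = f(t_n + h, p_n + h·k3); p_{n+1} = p_n + (h/6)·(k1 + 2k2 + 2k3 + k4).
t=-0.800000, p=1.950000:
  k1 = f(-0.800000, 1.950000) = 2.121000
  k2 = f(-0.690000, 2.183310) = 2.380941
  k3 = f(-0.690000, 2.211904) = 2.412394
  k4 = f(-0.580000, 2.480727) = 2.711399
  p ← 1.950000 + (0.22/6)·(k1 + 2k2 + 2k3 + k4) = 2.478699
t=-0.580000, p=2.478699:
  k1 = f(-0.580000, 2.478699) = 2.709169
  k2 = f(-0.470000, 2.776708) = 3.040279
  k3 = f(-0.470000, 2.813130) = 3.080343
  k4 = f(-0.360000, 3.156375) = 3.461212
  p ← 2.478699 + (0.22/6)·(k1 + 2k2 + 2k3 + k4) = 3.153792
p(-0.36) ≈ 3.1538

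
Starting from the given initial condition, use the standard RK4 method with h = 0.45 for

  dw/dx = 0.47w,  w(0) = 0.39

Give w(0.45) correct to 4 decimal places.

RK4: k1 = f(x_n, w_n); k2 = f(x_n + h/2, w_n + (h/2)·k1); k3 = f(x_n + h/2, w_n + (h/2)·k2); k4 = f(x_n + h, w_n + h·k3); w_{n+1} = w_n + (h/6)·(k1 + 2k2 + 2k3 + k4).
x=0.000000, w=0.390000:
  k1 = f(0.000000, 0.390000) = 0.183300
  k2 = f(0.225000, 0.431243) = 0.202684
  k3 = f(0.225000, 0.435604) = 0.204734
  k4 = f(0.450000, 0.482130) = 0.226601
  w ← 0.390000 + (0.45/6)·(k1 + 2k2 + 2k3 + k4) = 0.481855
w(0.45) ≈ 0.4819

0.4819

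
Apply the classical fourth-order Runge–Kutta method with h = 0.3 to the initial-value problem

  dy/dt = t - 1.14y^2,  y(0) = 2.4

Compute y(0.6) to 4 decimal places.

RK4: k1 = f(t_n, y_n); k2 = f(t_n + h/2, y_n + (h/2)·k1); k3 = f(t_n + h/2, y_n + (h/2)·k2); k4 = f(t_n + h, y_n + h·k3); y_{n+1} = y_n + (h/6)·(k1 + 2k2 + 2k3 + k4).
t=0.000000, y=2.400000:
  k1 = f(0.000000, 2.400000) = -6.566400
  k2 = f(0.150000, 1.415040) = -2.132666
  k3 = f(0.150000, 2.080100) = -4.782571
  k4 = f(0.300000, 0.965229) = -0.762100
  y ← 2.400000 + (0.3/6)·(k1 + 2k2 + 2k3 + k4) = 1.342051
t=0.300000, y=1.342051:
  k1 = f(0.300000, 1.342051) = -1.753256
  k2 = f(0.450000, 1.079063) = -0.877390
  k3 = f(0.450000, 1.210443) = -1.220296
  k4 = f(0.600000, 0.975963) = -0.485853
  y ← 1.342051 + (0.3/6)·(k1 + 2k2 + 2k3 + k4) = 1.020327
y(0.6) ≈ 1.0203

1.0203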